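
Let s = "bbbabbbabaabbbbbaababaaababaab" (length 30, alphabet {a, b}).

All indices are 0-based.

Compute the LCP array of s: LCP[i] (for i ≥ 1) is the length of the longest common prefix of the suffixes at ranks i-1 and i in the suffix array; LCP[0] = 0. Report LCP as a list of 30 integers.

[0, 2, 3, 7, 3, 1, 2, 4, 5, 3, 6, 2, 4, 0, 1, 3, 4, 4, 2, 5, 6, 3, 1, 3, 4, 2, 4, 5, 3, 4]

rank | idx | suffix
   0 |  21 | aaababaab
   1 |  27 | aab
   2 |  16 | aababaaababaab
   3 |  22 | aababaab
   4 |   9 | aabbbbbaababaaababaab
   5 |  28 | ab
   6 |  19 | abaaababaab
   7 |  25 | abaab
   8 |   7 | abaabbbbbaababaaababaab
   9 |  17 | ababaaababaab
  10 |  23 | ababaab
  11 |   3 | abbbabaabbbbbaababaaababaab
  12 |  10 | abbbbbaababaaababaab
  13 |  29 | b
  14 |  20 | baaababaab
  15 |  26 | baab
  16 |  15 | baababaaababaab
  17 |   8 | baabbbbbaababaaababaab
  18 |  18 | babaaababaab
  19 |  24 | babaab
  20 |   6 | babaabbbbbaababaaababaab
  21 |   2 | babbbabaabbbbbaababaaababaab
  22 |  14 | bbaababaaababaab
  23 |   5 | bbabaabbbbbaababaaababaab
  24 |   1 | bbabbbabaabbbbbaababaaababaab
  25 |  13 | bbbaababaaababaab
  26 |   4 | bbbabaabbbbbaababaaababaab
  27 |   0 | bbbabbbabaabbbbbaababaaababaab
  28 |  12 | bbbbaababaaababaab
  29 |  11 | bbbbbaababaaababaab

SA = [21, 27, 16, 22, 9, 28, 19, 25, 7, 17, 23, 3, 10, 29, 20, 26, 15, 8, 18, 24, 6, 2, 14, 5, 1, 13, 4, 0, 12, 11]
rank  pair      lcp
   1  s[21:],s[27:]  2  'aa'
   2  s[27:],s[16:]  3  'aab'
   3  s[16:],s[22:]  7  'aababaa'
   4  s[22:],s[9:]  3  'aab'
   5  s[9:],s[28:]  1  'a'
   6  s[28:],s[19:]  2  'ab'
   7  s[19:],s[25:]  4  'abaa'
   8  s[25:],s[7:]  5  'abaab'
   9  s[7:],s[17:]  3  'aba'
  10  s[17:],s[23:]  6  'ababaa'
  11  s[23:],s[3:]  2  'ab'
  12  s[3:],s[10:]  4  'abbb'
  13  s[10:],s[29:]  0  ''
  14  s[29:],s[20:]  1  'b'
  15  s[20:],s[26:]  3  'baa'
  16  s[26:],s[15:]  4  'baab'
  17  s[15:],s[8:]  4  'baab'
  18  s[8:],s[18:]  2  'ba'
  19  s[18:],s[24:]  5  'babaa'
  20  s[24:],s[6:]  6  'babaab'
  21  s[6:],s[2:]  3  'bab'
  22  s[2:],s[14:]  1  'b'
  23  s[14:],s[5:]  3  'bba'
  24  s[5:],s[1:]  4  'bbab'
  25  s[1:],s[13:]  2  'bb'
  26  s[13:],s[4:]  4  'bbba'
  27  s[4:],s[0:]  5  'bbbab'
  28  s[0:],s[12:]  3  'bbb'
  29  s[12:],s[11:]  4  'bbbb'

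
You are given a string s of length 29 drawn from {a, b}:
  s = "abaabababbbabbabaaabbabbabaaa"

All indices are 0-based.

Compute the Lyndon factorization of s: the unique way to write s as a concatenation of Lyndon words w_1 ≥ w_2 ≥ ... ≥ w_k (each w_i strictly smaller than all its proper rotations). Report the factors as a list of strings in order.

["ab", "aabababbbabbab", "aaabbabbab", "a", "a", "a"]

emit factor 1: 'ab' (i=0, period=2)
emit factor 2: 'aabababbbabbab' (i=2, period=14)
emit factor 3: 'aaabbabbab' (i=16, period=10)
emit factor 4: 'a' (i=26, period=1)
emit factor 5: 'a' (i=27, period=1)
emit factor 6: 'a' (i=28, period=1)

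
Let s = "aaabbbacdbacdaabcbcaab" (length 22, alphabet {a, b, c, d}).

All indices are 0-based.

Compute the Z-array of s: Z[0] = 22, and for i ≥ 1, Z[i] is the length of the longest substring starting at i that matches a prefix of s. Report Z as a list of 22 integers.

Z[0]=22
i=1: fresh scan; Z[1]=2 extend→box=[1,3)
i=2: min(r-i=1, Z[1]=2)=1; Z[2]=1
i=3: fresh scan; Z[3]=0
i=4: fresh scan; Z[4]=0
i=5: fresh scan; Z[5]=0
i=6: fresh scan; Z[6]=1 extend→box=[6,7)
i=7: fresh scan; Z[7]=0
i=8: fresh scan; Z[8]=0
i=9: fresh scan; Z[9]=0
i=10: fresh scan; Z[10]=1 extend→box=[10,11)
i=11: fresh scan; Z[11]=0
i=12: fresh scan; Z[12]=0
i=13: fresh scan; Z[13]=2 extend→box=[13,15)
i=14: min(r-i=1, Z[1]=2)=1; Z[14]=1
i=15: fresh scan; Z[15]=0
i=16: fresh scan; Z[16]=0
i=17: fresh scan; Z[17]=0
i=18: fresh scan; Z[18]=0
i=19: fresh scan; Z[19]=2 extend→box=[19,21)
i=20: min(r-i=1, Z[1]=2)=1; Z[20]=1
i=21: fresh scan; Z[21]=0

[22, 2, 1, 0, 0, 0, 1, 0, 0, 0, 1, 0, 0, 2, 1, 0, 0, 0, 0, 2, 1, 0]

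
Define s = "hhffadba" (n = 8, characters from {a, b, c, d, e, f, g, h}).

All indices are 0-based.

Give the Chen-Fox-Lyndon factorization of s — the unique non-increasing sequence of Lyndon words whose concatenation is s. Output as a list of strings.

emit factor 1: 'h' (i=0, period=1)
emit factor 2: 'h' (i=1, period=1)
emit factor 3: 'f' (i=2, period=1)
emit factor 4: 'f' (i=3, period=1)
emit factor 5: 'adb' (i=4, period=3)
emit factor 6: 'a' (i=7, period=1)

["h", "h", "f", "f", "adb", "a"]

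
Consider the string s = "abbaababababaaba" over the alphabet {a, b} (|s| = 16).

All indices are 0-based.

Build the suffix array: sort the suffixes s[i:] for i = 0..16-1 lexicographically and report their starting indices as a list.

[15, 12, 3, 13, 10, 8, 6, 4, 0, 14, 11, 2, 9, 7, 5, 1]

rank→(start, suffix):
  0 → (15, 'a')
  1 → (12, 'aaba')
  2 → (3, 'aababababaaba')
  3 → (13, 'aba')
  4 → (10, 'abaaba')
  5 → (8, 'ababaaba')
  6 → (6, 'abababaaba')
  7 → (4, 'ababababaaba')
  8 → (0, 'abbaababababaaba')
  9 → (14, 'ba')
  10 → (11, 'baaba')
  11 → (2, 'baababababaaba')
  12 → (9, 'babaaba')
  13 → (7, 'bababaaba')
  14 → (5, 'babababaaba')
  15 → (1, 'bbaababababaaba')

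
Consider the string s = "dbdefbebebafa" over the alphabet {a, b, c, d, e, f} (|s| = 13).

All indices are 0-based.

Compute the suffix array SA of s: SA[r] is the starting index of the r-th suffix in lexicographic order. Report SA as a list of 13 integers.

rank | idx | suffix
   0 |  12 | a
   1 |  10 | afa
   2 |   9 | bafa
   3 |   1 | bdefbebebafa
   4 |   7 | bebafa
   5 |   5 | bebebafa
   6 |   0 | dbdefbebebafa
   7 |   2 | defbebebafa
   8 |   8 | ebafa
   9 |   6 | ebebafa
  10 |   3 | efbebebafa
  11 |  11 | fa
  12 |   4 | fbebebafa

[12, 10, 9, 1, 7, 5, 0, 2, 8, 6, 3, 11, 4]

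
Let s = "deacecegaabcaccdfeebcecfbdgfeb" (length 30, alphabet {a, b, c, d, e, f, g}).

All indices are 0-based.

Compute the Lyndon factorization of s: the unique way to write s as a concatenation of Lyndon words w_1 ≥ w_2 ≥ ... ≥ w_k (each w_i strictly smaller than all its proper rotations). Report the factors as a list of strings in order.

["de", "aceceg", "aabcaccdfeebcecfbdgfeb"]

emit factor 1: 'de' (i=0, period=2)
emit factor 2: 'aceceg' (i=2, period=6)
emit factor 3: 'aabcaccdfeebcecfbdgfeb' (i=8, period=22)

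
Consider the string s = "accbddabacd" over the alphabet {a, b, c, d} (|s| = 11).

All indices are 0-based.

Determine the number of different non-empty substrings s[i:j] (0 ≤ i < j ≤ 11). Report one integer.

58

rank | idx | suffix
   0 |   6 | abacd
   1 |   0 | accbddabacd
   2 |   8 | acd
   3 |   7 | bacd
   4 |   3 | bddabacd
   5 |   2 | cbddabacd
   6 |   1 | ccbddabacd
   7 |   9 | cd
   8 |  10 | d
   9 |   5 | dabacd
  10 |   4 | ddabacd

SA = [6, 0, 8, 7, 3, 2, 1, 9, 10, 5, 4]
[i] adj suffixes → lcp
  [1] 6/0 → 1 ('a')
  [2] 0/8 → 2 ('ac')
  [3] 8/7 → 0 ('')
  [4] 7/3 → 1 ('b')
  [5] 3/2 → 0 ('')
  [6] 2/1 → 1 ('c')
  [7] 1/9 → 1 ('c')
  [8] 9/10 → 0 ('')
  [9] 10/5 → 1 ('d')
  [10] 5/4 → 1 ('d')

n(n+1)/2 = 11·12/2 = 66
Σ LCP = 0 + 1 + 2 + 0 + 1 + 0 + 1 + 1 + 0 + 1 + 1 = 8
distinct = 66 − 8 = 58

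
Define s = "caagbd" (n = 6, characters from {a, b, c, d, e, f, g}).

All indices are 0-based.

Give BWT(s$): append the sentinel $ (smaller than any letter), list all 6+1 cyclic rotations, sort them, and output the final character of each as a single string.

rank  rotation last
    0  $caagbd  d
    1  aagbd$c  c
    2  agbd$ca  a
    3  bd$caag  g
    4  caagbd$  $
    5  d$caagb  b
    6  gbd$caa  a

dcag$ba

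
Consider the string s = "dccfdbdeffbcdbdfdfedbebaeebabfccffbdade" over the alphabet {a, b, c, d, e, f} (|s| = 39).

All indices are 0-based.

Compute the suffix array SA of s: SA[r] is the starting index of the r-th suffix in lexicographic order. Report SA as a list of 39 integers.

rank→(start, suffix):
  0 → (27, 'abfccffbdade')
  1 → (36, 'ade')
  2 → (23, 'aeebabfccffbdade')
  3 → (26, 'babfccffbdade')
  4 → (22, 'baeebabfccffbdade')
  5 → (10, 'bcdbdfdfedbebaeebabfccffbdade')
  6 → (34, 'bdade')
  7 → (5, 'bdeffbcdbdfdfedbebaeebabfccffbdade')
  8 → (13, 'bdfdfedbebaeebabfccffbdade')
  9 → (20, 'bebaeebabfccffbdade')
  10 → (28, 'bfccffbdade')
  11 → (1, 'ccfdbdeffbcdbdfdfedbebaeebabfccffbdade')
  12 → (30, 'ccffbdade')
  13 → (11, 'cdbdfdfedbebaeebabfccffbdade')
  14 → (2, 'cfdbdeffbcdbdfdfedbebaeebabfccffbdade')
  15 → (31, 'cffbdade')
  16 → (35, 'dade')
  17 → (4, 'dbdeffbcdbdfdfedbebaeebabfccffbdade')
  18 → (12, 'dbdfdfedbebaeebabfccffbdade')
  19 → (19, 'dbebaeebabfccffbdade')
  20 → (0, 'dccfdbdeffbcdbdfdfedbebaeebabfccffbdade')
  21 → (37, 'de')
  22 → (6, 'deffbcdbdfdfedbebaeebabfccffbdade')
  23 → (14, 'dfdfedbebaeebabfccffbdade')
  24 → (16, 'dfedbebaeebabfccffbdade')
  25 → (38, 'e')
  26 → (25, 'ebabfccffbdade')
  27 → (21, 'ebaeebabfccffbdade')
  28 → (18, 'edbebaeebabfccffbdade')
  29 → (24, 'eebabfccffbdade')
  30 → (7, 'effbcdbdfdfedbebaeebabfccffbdade')
  31 → (9, 'fbcdbdfdfedbebaeebabfccffbdade')
  32 → (33, 'fbdade')
  33 → (29, 'fccffbdade')
  34 → (3, 'fdbdeffbcdbdfdfedbebaeebabfccffbdade')
  35 → (15, 'fdfedbebaeebabfccffbdade')
  36 → (17, 'fedbebaeebabfccffbdade')
  37 → (8, 'ffbcdbdfdfedbebaeebabfccffbdade')
  38 → (32, 'ffbdade')

[27, 36, 23, 26, 22, 10, 34, 5, 13, 20, 28, 1, 30, 11, 2, 31, 35, 4, 12, 19, 0, 37, 6, 14, 16, 38, 25, 21, 18, 24, 7, 9, 33, 29, 3, 15, 17, 8, 32]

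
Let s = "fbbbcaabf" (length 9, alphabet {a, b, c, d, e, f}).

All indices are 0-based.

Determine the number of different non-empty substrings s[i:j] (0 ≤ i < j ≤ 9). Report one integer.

39

sorted suffixes:
  #0 SA[0]=5  'aabf'
  #1 SA[1]=6  'abf'
  #2 SA[2]=1  'bbbcaabf'
  #3 SA[3]=2  'bbcaabf'
  #4 SA[4]=3  'bcaabf'
  #5 SA[5]=7  'bf'
  #6 SA[6]=4  'caabf'
  #7 SA[7]=8  'f'
  #8 SA[8]=0  'fbbbcaabf'

SA = [5, 6, 1, 2, 3, 7, 4, 8, 0]
i: (SA[i-1],SA[i]) lcp shared
  1: (5,6) 1 'a'
  2: (6,1) 0 ''
  3: (1,2) 2 'bb'
  4: (2,3) 1 'b'
  5: (3,7) 1 'b'
  6: (7,4) 0 ''
  7: (4,8) 0 ''
  8: (8,0) 1 'f'

n(n+1)/2 = 9·10/2 = 45
Σ LCP = 0 + 1 + 0 + 2 + 1 + 1 + 0 + 0 + 1 = 6
distinct = 45 − 6 = 39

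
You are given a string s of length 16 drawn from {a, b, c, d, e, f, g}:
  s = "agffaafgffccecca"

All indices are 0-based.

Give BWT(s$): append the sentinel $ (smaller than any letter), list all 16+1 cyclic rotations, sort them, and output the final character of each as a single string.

rank  rotation           last
    0  $agffaafgffccecca  a
    1  a$agffaafgffccecc  c
    2  aafgffccecca$agff  f
    3  afgffccecca$agffa  a
    4  agffaafgffccecca$  $
    5  ca$agffaafgffccec  c
    6  cca$agffaafgffcce  e
    7  ccecca$agffaafgff  f
    8  cecca$agffaafgffc  c
    9  ecca$agffaafgffcc  c
   10  faafgffccecca$agf  f
   11  fccecca$agffaafgf  f
   12  ffaafgffccecca$ag  g
   13  ffccecca$agffaafg  g
   14  fgffccecca$agffaa  a
   15  gffaafgffccecca$a  a
   16  gffccecca$agffaaf  f

acfa$cefccffggaaf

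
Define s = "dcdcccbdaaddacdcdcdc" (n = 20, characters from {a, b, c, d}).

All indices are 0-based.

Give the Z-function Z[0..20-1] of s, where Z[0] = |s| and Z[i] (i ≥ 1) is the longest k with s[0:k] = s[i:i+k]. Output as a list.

[20, 0, 2, 0, 0, 0, 0, 1, 0, 0, 1, 1, 0, 0, 4, 0, 4, 0, 2, 0]

Z[0]=20
i=1: i≥r, start 0; Z[1]=0
i=2: i≥r, start 0; Z[2]=2 extend→box=[2,4)
i=3: min(r-i=1, Z[1]=0)=0; Z[3]=0
i=4: i≥r, start 0; Z[4]=0
i=5: i≥r, start 0; Z[5]=0
i=6: i≥r, start 0; Z[6]=0
i=7: i≥r, start 0; Z[7]=1 extend→box=[7,8)
i=8: i≥r, start 0; Z[8]=0
i=9: i≥r, start 0; Z[9]=0
i=10: i≥r, start 0; Z[10]=1 extend→box=[10,11)
i=11: i≥r, start 0; Z[11]=1 extend→box=[11,12)
i=12: i≥r, start 0; Z[12]=0
i=13: i≥r, start 0; Z[13]=0
i=14: i≥r, start 0; Z[14]=4 extend→box=[14,18)
i=15: min(r-i=3, Z[1]=0)=0; Z[15]=0
i=16: min(r-i=2, Z[2]=2)=2; Z[16]=4 extend→box=[16,20)
i=17: min(r-i=3, Z[1]=0)=0; Z[17]=0
i=18: min(r-i=2, Z[2]=2)=2; Z[18]=2
i=19: min(r-i=1, Z[3]=0)=0; Z[19]=0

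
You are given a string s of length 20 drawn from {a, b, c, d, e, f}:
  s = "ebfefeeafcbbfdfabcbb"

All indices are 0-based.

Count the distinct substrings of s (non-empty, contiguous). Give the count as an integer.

191

sorted suffixes:
  #0 SA[0]=15  'abcbb'
  #1 SA[1]=7  'afcbbfdfabcbb'
  #2 SA[2]=19  'b'
  #3 SA[3]=18  'bb'
  #4 SA[4]=10  'bbfdfabcbb'
  #5 SA[5]=16  'bcbb'
  #6 SA[6]=11  'bfdfabcbb'
  #7 SA[7]=1  'bfefeeafcbbfdfabcbb'
  #8 SA[8]=17  'cbb'
  #9 SA[9]=9  'cbbfdfabcbb'
  #10 SA[10]=13  'dfabcbb'
  #11 SA[11]=6  'eafcbbfdfabcbb'
  #12 SA[12]=0  'ebfefeeafcbbfdfabcbb'
  #13 SA[13]=5  'eeafcbbfdfabcbb'
  #14 SA[14]=3  'efeeafcbbfdfabcbb'
  #15 SA[15]=14  'fabcbb'
  #16 SA[16]=8  'fcbbfdfabcbb'
  #17 SA[17]=12  'fdfabcbb'
  #18 SA[18]=4  'feeafcbbfdfabcbb'
  #19 SA[19]=2  'fefeeafcbbfdfabcbb'

SA = [15, 7, 19, 18, 10, 16, 11, 1, 17, 9, 13, 6, 0, 5, 3, 14, 8, 12, 4, 2]
i: (SA[i-1],SA[i]) lcp shared
  1: (15,7) 1 'a'
  2: (7,19) 0 ''
  3: (19,18) 1 'b'
  4: (18,10) 2 'bb'
  5: (10,16) 1 'b'
  6: (16,11) 1 'b'
  7: (11,1) 2 'bf'
  8: (1,17) 0 ''
  9: (17,9) 3 'cbb'
  10: (9,13) 0 ''
  11: (13,6) 0 ''
  12: (6,0) 1 'e'
  13: (0,5) 1 'e'
  14: (5,3) 1 'e'
  15: (3,14) 0 ''
  16: (14,8) 1 'f'
  17: (8,12) 1 'f'
  18: (12,4) 1 'f'
  19: (4,2) 2 'fe'

n(n+1)/2 = 20·21/2 = 210
Σ LCP = 0 + 1 + 0 + 1 + 2 + 1 + 1 + 2 + 0 + 3 + 0 + 0 + 1 + 1 + 1 + 0 + 1 + 1 + 1 + 2 = 19
distinct = 210 − 19 = 191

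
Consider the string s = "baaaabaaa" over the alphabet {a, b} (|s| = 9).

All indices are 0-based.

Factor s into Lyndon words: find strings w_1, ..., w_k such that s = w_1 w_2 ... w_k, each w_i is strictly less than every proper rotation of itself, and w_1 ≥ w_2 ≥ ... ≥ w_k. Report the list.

emit factor 1: 'b' (i=0, period=1)
emit factor 2: 'aaaab' (i=1, period=5)
emit factor 3: 'a' (i=6, period=1)
emit factor 4: 'a' (i=7, period=1)
emit factor 5: 'a' (i=8, period=1)

["b", "aaaab", "a", "a", "a"]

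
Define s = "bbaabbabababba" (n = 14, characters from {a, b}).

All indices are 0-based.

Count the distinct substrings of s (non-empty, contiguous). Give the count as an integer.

sorted suffixes:
  #0 SA[0]=13  'a'
  #1 SA[1]=2  'aabbabababba'
  #2 SA[2]=6  'abababba'
  #3 SA[3]=8  'ababba'
  #4 SA[4]=10  'abba'
  #5 SA[5]=3  'abbabababba'
  #6 SA[6]=12  'ba'
  #7 SA[7]=1  'baabbabababba'
  #8 SA[8]=5  'babababba'
  #9 SA[9]=7  'bababba'
  #10 SA[10]=9  'babba'
  #11 SA[11]=11  'bba'
  #12 SA[12]=0  'bbaabbabababba'
  #13 SA[13]=4  'bbabababba'

SA = [13, 2, 6, 8, 10, 3, 12, 1, 5, 7, 9, 11, 0, 4]
rank  pair      lcp
   1  s[13:],s[2:]  1  'a'
   2  s[2:],s[6:]  1  'a'
   3  s[6:],s[8:]  4  'abab'
   4  s[8:],s[10:]  2  'ab'
   5  s[10:],s[3:]  4  'abba'
   6  s[3:],s[12:]  0  ''
   7  s[12:],s[1:]  2  'ba'
   8  s[1:],s[5:]  2  'ba'
   9  s[5:],s[7:]  5  'babab'
  10  s[7:],s[9:]  3  'bab'
  11  s[9:],s[11:]  1  'b'
  12  s[11:],s[0:]  3  'bba'
  13  s[0:],s[4:]  3  'bba'

n(n+1)/2 = 14·15/2 = 105
Σ LCP = 0 + 1 + 1 + 4 + 2 + 4 + 0 + 2 + 2 + 5 + 3 + 1 + 3 + 3 = 31
distinct = 105 − 31 = 74

74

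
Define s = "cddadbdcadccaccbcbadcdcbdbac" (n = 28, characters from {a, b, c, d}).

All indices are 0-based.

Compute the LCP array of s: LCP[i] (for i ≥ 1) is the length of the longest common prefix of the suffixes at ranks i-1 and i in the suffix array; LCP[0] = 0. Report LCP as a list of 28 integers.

[0, 2, 1, 2, 3, 0, 2, 1, 1, 2, 0, 1, 2, 1, 2, 2, 1, 2, 1, 2, 0, 1, 2, 1, 2, 2, 2, 1]

sorted suffixes:
  #0 SA[0]=26  'ac'
  #1 SA[1]=12  'accbcbadcdcbdbac'
  #2 SA[2]=3  'adbdcadccaccbcbadcdcbdbac'
  #3 SA[3]=8  'adccaccbcbadcdcbdbac'
  #4 SA[4]=18  'adcdcbdbac'
  #5 SA[5]=25  'bac'
  #6 SA[6]=17  'badcdcbdbac'
  #7 SA[7]=15  'bcbadcdcbdbac'
  #8 SA[8]=23  'bdbac'
  #9 SA[9]=5  'bdcadccaccbcbadcdcbdbac'
  #10 SA[10]=27  'c'
  #11 SA[11]=11  'caccbcbadcdcbdbac'
  #12 SA[12]=7  'cadccaccbcbadcdcbdbac'
  #13 SA[13]=16  'cbadcdcbdbac'
  #14 SA[14]=14  'cbcbadcdcbdbac'
  #15 SA[15]=22  'cbdbac'
  #16 SA[16]=10  'ccaccbcbadcdcbdbac'
  #17 SA[17]=13  'ccbcbadcdcbdbac'
  #18 SA[18]=20  'cdcbdbac'
  #19 SA[19]=0  'cddadbdcadccaccbcbadcdcbdbac'
  #20 SA[20]=2  'dadbdcadccaccbcbadcdcbdbac'
  #21 SA[21]=24  'dbac'
  #22 SA[22]=4  'dbdcadccaccbcbadcdcbdbac'
  #23 SA[23]=6  'dcadccaccbcbadcdcbdbac'
  #24 SA[24]=21  'dcbdbac'
  #25 SA[25]=9  'dccaccbcbadcdcbdbac'
  #26 SA[26]=19  'dcdcbdbac'
  #27 SA[27]=1  'ddadbdcadccaccbcbadcdcbdbac'

SA = [26, 12, 3, 8, 18, 25, 17, 15, 23, 5, 27, 11, 7, 16, 14, 22, 10, 13, 20, 0, 2, 24, 4, 6, 21, 9, 19, 1]
rank  pair      lcp
   1  s[26:],s[12:]  2  'ac'
   2  s[12:],s[3:]  1  'a'
   3  s[3:],s[8:]  2  'ad'
   4  s[8:],s[18:]  3  'adc'
   5  s[18:],s[25:]  0  ''
   6  s[25:],s[17:]  2  'ba'
   7  s[17:],s[15:]  1  'b'
   8  s[15:],s[23:]  1  'b'
   9  s[23:],s[5:]  2  'bd'
  10  s[5:],s[27:]  0  ''
  11  s[27:],s[11:]  1  'c'
  12  s[11:],s[7:]  2  'ca'
  13  s[7:],s[16:]  1  'c'
  14  s[16:],s[14:]  2  'cb'
  15  s[14:],s[22:]  2  'cb'
  16  s[22:],s[10:]  1  'c'
  17  s[10:],s[13:]  2  'cc'
  18  s[13:],s[20:]  1  'c'
  19  s[20:],s[0:]  2  'cd'
  20  s[0:],s[2:]  0  ''
  21  s[2:],s[24:]  1  'd'
  22  s[24:],s[4:]  2  'db'
  23  s[4:],s[6:]  1  'd'
  24  s[6:],s[21:]  2  'dc'
  25  s[21:],s[9:]  2  'dc'
  26  s[9:],s[19:]  2  'dc'
  27  s[19:],s[1:]  1  'd'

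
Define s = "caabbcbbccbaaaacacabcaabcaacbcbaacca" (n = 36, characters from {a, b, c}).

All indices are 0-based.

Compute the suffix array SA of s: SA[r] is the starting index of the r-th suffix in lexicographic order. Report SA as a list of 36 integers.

rank | idx | suffix
   0 |  35 | a
   1 |  11 | aaaacacabcaabcaacbcbaacca
   2 |  12 | aaacacabcaabcaacbcbaacca
   3 |   1 | aabbcbbccbaaaacacabcaabcaacbcbaacca
   4 |  21 | aabcaacbcbaacca
   5 |  13 | aacacabcaabcaacbcbaacca
   6 |  25 | aacbcbaacca
   7 |  31 | aacca
   8 |   2 | abbcbbccbaaaacacabcaabcaacbcbaacca
   9 |  18 | abcaabcaacbcbaacca
  10 |  22 | abcaacbcbaacca
  11 |  16 | acabcaabcaacbcbaacca
  12 |  14 | acacabcaabcaacbcbaacca
  13 |  26 | acbcbaacca
  14 |  32 | acca
  15 |  10 | baaaacacabcaabcaacbcbaacca
  16 |  30 | baacca
  17 |   3 | bbcbbccbaaaacacabcaabcaacbcbaacca
  18 |   6 | bbccbaaaacacabcaabcaacbcbaacca
  19 |  19 | bcaabcaacbcbaacca
  20 |  23 | bcaacbcbaacca
  21 |  28 | bcbaacca
  22 |   4 | bcbbccbaaaacacabcaabcaacbcbaacca
  23 |   7 | bccbaaaacacabcaabcaacbcbaacca
  24 |  34 | ca
  25 |   0 | caabbcbbccbaaaacacabcaabcaacbcbaacca
  26 |  20 | caabcaacbcbaacca
  27 |  24 | caacbcbaacca
  28 |  17 | cabcaabcaacbcbaacca
  29 |  15 | cacabcaabcaacbcbaacca
  30 |   9 | cbaaaacacabcaabcaacbcbaacca
  31 |  29 | cbaacca
  32 |   5 | cbbccbaaaacacabcaabcaacbcbaacca
  33 |  27 | cbcbaacca
  34 |  33 | cca
  35 |   8 | ccbaaaacacabcaabcaacbcbaacca

[35, 11, 12, 1, 21, 13, 25, 31, 2, 18, 22, 16, 14, 26, 32, 10, 30, 3, 6, 19, 23, 28, 4, 7, 34, 0, 20, 24, 17, 15, 9, 29, 5, 27, 33, 8]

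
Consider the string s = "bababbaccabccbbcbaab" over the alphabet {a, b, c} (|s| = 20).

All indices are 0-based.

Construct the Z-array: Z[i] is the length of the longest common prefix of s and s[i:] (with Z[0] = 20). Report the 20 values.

[20, 0, 3, 0, 1, 2, 0, 0, 0, 0, 1, 0, 0, 1, 1, 0, 2, 0, 0, 1]

Z[0]=20
i=1: fresh scan; Z[1]=0
i=2: fresh scan; Z[2]=3 extend→box=[2,5)
i=3: min(r-i=2, Z[1]=0)=0; Z[3]=0
i=4: min(r-i=1, Z[2]=3)=1; Z[4]=1
i=5: fresh scan; Z[5]=2 extend→box=[5,7)
i=6: min(r-i=1, Z[1]=0)=0; Z[6]=0
i=7: fresh scan; Z[7]=0
i=8: fresh scan; Z[8]=0
i=9: fresh scan; Z[9]=0
i=10: fresh scan; Z[10]=1 extend→box=[10,11)
i=11: fresh scan; Z[11]=0
i=12: fresh scan; Z[12]=0
i=13: fresh scan; Z[13]=1 extend→box=[13,14)
i=14: fresh scan; Z[14]=1 extend→box=[14,15)
i=15: fresh scan; Z[15]=0
i=16: fresh scan; Z[16]=2 extend→box=[16,18)
i=17: min(r-i=1, Z[1]=0)=0; Z[17]=0
i=18: fresh scan; Z[18]=0
i=19: fresh scan; Z[19]=1 extend→box=[19,20)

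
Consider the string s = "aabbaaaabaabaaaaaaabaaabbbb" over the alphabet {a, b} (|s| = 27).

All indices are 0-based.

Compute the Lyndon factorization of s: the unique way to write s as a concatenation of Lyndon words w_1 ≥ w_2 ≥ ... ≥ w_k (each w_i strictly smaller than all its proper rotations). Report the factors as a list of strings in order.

emit factor 1: 'aabb' (i=0, period=4)
emit factor 2: 'aaaabaab' (i=4, period=8)
emit factor 3: 'aaaaaaabaaabbbb' (i=12, period=15)

["aabb", "aaaabaab", "aaaaaaabaaabbbb"]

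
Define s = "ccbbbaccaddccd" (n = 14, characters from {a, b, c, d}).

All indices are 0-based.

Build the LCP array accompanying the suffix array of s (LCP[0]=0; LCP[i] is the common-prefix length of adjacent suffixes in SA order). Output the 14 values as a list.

[0, 1, 0, 1, 2, 0, 1, 1, 2, 2, 1, 0, 1, 1]

rank | idx | suffix
   0 |   5 | accaddccd
   1 |   8 | addccd
   2 |   4 | baccaddccd
   3 |   3 | bbaccaddccd
   4 |   2 | bbbaccaddccd
   5 |   7 | caddccd
   6 |   1 | cbbbaccaddccd
   7 |   6 | ccaddccd
   8 |   0 | ccbbbaccaddccd
   9 |  11 | ccd
  10 |  12 | cd
  11 |  13 | d
  12 |  10 | dccd
  13 |   9 | ddccd

SA = [5, 8, 4, 3, 2, 7, 1, 6, 0, 11, 12, 13, 10, 9]
i: (SA[i-1],SA[i]) lcp shared
  1: (5,8) 1 'a'
  2: (8,4) 0 ''
  3: (4,3) 1 'b'
  4: (3,2) 2 'bb'
  5: (2,7) 0 ''
  6: (7,1) 1 'c'
  7: (1,6) 1 'c'
  8: (6,0) 2 'cc'
  9: (0,11) 2 'cc'
  10: (11,12) 1 'c'
  11: (12,13) 0 ''
  12: (13,10) 1 'd'
  13: (10,9) 1 'd'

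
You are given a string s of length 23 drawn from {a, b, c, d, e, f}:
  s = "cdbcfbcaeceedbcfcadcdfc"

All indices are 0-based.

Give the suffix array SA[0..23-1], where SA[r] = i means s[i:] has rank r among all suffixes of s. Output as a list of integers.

sorted suffixes:
  #0 SA[0]=17  'adcdfc'
  #1 SA[1]=7  'aeceedbcfcadcdfc'
  #2 SA[2]=5  'bcaeceedbcfcadcdfc'
  #3 SA[3]=2  'bcfbcaeceedbcfcadcdfc'
  #4 SA[4]=13  'bcfcadcdfc'
  #5 SA[5]=22  'c'
  #6 SA[6]=16  'cadcdfc'
  #7 SA[7]=6  'caeceedbcfcadcdfc'
  #8 SA[8]=0  'cdbcfbcaeceedbcfcadcdfc'
  #9 SA[9]=19  'cdfc'
  #10 SA[10]=9  'ceedbcfcadcdfc'
  #11 SA[11]=3  'cfbcaeceedbcfcadcdfc'
  #12 SA[12]=14  'cfcadcdfc'
  #13 SA[13]=1  'dbcfbcaeceedbcfcadcdfc'
  #14 SA[14]=12  'dbcfcadcdfc'
  #15 SA[15]=18  'dcdfc'
  #16 SA[16]=20  'dfc'
  #17 SA[17]=8  'eceedbcfcadcdfc'
  #18 SA[18]=11  'edbcfcadcdfc'
  #19 SA[19]=10  'eedbcfcadcdfc'
  #20 SA[20]=4  'fbcaeceedbcfcadcdfc'
  #21 SA[21]=21  'fc'
  #22 SA[22]=15  'fcadcdfc'

[17, 7, 5, 2, 13, 22, 16, 6, 0, 19, 9, 3, 14, 1, 12, 18, 20, 8, 11, 10, 4, 21, 15]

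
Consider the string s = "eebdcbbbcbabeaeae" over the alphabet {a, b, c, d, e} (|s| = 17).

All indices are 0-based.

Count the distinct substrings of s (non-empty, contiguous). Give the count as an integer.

sorted suffixes:
  #0 SA[0]=10  'abeaeae'
  #1 SA[1]=15  'ae'
  #2 SA[2]=13  'aeae'
  #3 SA[3]=9  'babeaeae'
  #4 SA[4]=5  'bbbcbabeaeae'
  #5 SA[5]=6  'bbcbabeaeae'
  #6 SA[6]=7  'bcbabeaeae'
  #7 SA[7]=2  'bdcbbbcbabeaeae'
  #8 SA[8]=11  'beaeae'
  #9 SA[9]=8  'cbabeaeae'
  #10 SA[10]=4  'cbbbcbabeaeae'
  #11 SA[11]=3  'dcbbbcbabeaeae'
  #12 SA[12]=16  'e'
  #13 SA[13]=14  'eae'
  #14 SA[14]=12  'eaeae'
  #15 SA[15]=1  'ebdcbbbcbabeaeae'
  #16 SA[16]=0  'eebdcbbbcbabeaeae'

SA = [10, 15, 13, 9, 5, 6, 7, 2, 11, 8, 4, 3, 16, 14, 12, 1, 0]
[i] adj suffixes → lcp
  [1] 10/15 → 1 ('a')
  [2] 15/13 → 2 ('ae')
  [3] 13/9 → 0 ('')
  [4] 9/5 → 1 ('b')
  [5] 5/6 → 2 ('bb')
  [6] 6/7 → 1 ('b')
  [7] 7/2 → 1 ('b')
  [8] 2/11 → 1 ('b')
  [9] 11/8 → 0 ('')
  [10] 8/4 → 2 ('cb')
  [11] 4/3 → 0 ('')
  [12] 3/16 → 0 ('')
  [13] 16/14 → 1 ('e')
  [14] 14/12 → 3 ('eae')
  [15] 12/1 → 1 ('e')
  [16] 1/0 → 1 ('e')

n(n+1)/2 = 17·18/2 = 153
Σ LCP = 0 + 1 + 2 + 0 + 1 + 2 + 1 + 1 + 1 + 0 + 2 + 0 + 0 + 1 + 3 + 1 + 1 = 17
distinct = 153 − 17 = 136

136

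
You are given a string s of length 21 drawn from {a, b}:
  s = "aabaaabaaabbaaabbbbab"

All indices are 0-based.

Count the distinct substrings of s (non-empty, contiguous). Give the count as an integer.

169

rank | idx | suffix
   0 |   3 | aaabaaabbaaabbbbab
   1 |   7 | aaabbaaabbbbab
   2 |  12 | aaabbbbab
   3 |   0 | aabaaabaaabbaaabbbbab
   4 |   4 | aabaaabbaaabbbbab
   5 |   8 | aabbaaabbbbab
   6 |  13 | aabbbbab
   7 |  19 | ab
   8 |   1 | abaaabaaabbaaabbbbab
   9 |   5 | abaaabbaaabbbbab
  10 |   9 | abbaaabbbbab
  11 |  14 | abbbbab
  12 |  20 | b
  13 |   2 | baaabaaabbaaabbbbab
  14 |   6 | baaabbaaabbbbab
  15 |  11 | baaabbbbab
  16 |  18 | bab
  17 |  10 | bbaaabbbbab
  18 |  17 | bbab
  19 |  16 | bbbab
  20 |  15 | bbbbab

SA = [3, 7, 12, 0, 4, 8, 13, 19, 1, 5, 9, 14, 20, 2, 6, 11, 18, 10, 17, 16, 15]
[i] adj suffixes → lcp
  [1] 3/7 → 4 ('aaab')
  [2] 7/12 → 5 ('aaabb')
  [3] 12/0 → 2 ('aa')
  [4] 0/4 → 7 ('aabaaab')
  [5] 4/8 → 3 ('aab')
  [6] 8/13 → 4 ('aabb')
  [7] 13/19 → 1 ('a')
  [8] 19/1 → 2 ('ab')
  [9] 1/5 → 6 ('abaaab')
  [10] 5/9 → 2 ('ab')
  [11] 9/14 → 3 ('abb')
  [12] 14/20 → 0 ('')
  [13] 20/2 → 1 ('b')
  [14] 2/6 → 5 ('baaab')
  [15] 6/11 → 6 ('baaabb')
  [16] 11/18 → 2 ('ba')
  [17] 18/10 → 1 ('b')
  [18] 10/17 → 3 ('bba')
  [19] 17/16 → 2 ('bb')
  [20] 16/15 → 3 ('bbb')

n(n+1)/2 = 21·22/2 = 231
Σ LCP = 0 + 4 + 5 + 2 + 7 + 3 + 4 + 1 + 2 + 6 + 2 + 3 + 0 + 1 + 5 + 6 + 2 + 1 + 3 + 2 + 3 = 62
distinct = 231 − 62 = 169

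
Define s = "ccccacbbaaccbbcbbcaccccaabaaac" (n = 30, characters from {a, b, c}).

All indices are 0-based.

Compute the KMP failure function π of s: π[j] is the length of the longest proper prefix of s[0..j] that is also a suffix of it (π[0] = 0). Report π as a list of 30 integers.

π[0] = 0
j=1 s[j]='c': π[1]=1 (border 'c')
j=2 s[j]='c': π[2]=2 (border 'cc')
j=3 s[j]='c': π[3]=3 (border 'ccc')
j=4 s[j]='a': k: 3→2→1→0; π[4]=0 (border '')
j=5 s[j]='c': π[5]=1 (border 'c')
j=6 s[j]='b': k: 1→0; π[6]=0 (border '')
j=7 s[j]='b': π[7]=0 (border '')
j=8 s[j]='a': π[8]=0 (border '')
j=9 s[j]='a': π[9]=0 (border '')
j=10 s[j]='c': π[10]=1 (border 'c')
j=11 s[j]='c': π[11]=2 (border 'cc')
j=12 s[j]='b': k: 2→1→0; π[12]=0 (border '')
j=13 s[j]='b': π[13]=0 (border '')
j=14 s[j]='c': π[14]=1 (border 'c')
j=15 s[j]='b': k: 1→0; π[15]=0 (border '')
j=16 s[j]='b': π[16]=0 (border '')
j=17 s[j]='c': π[17]=1 (border 'c')
j=18 s[j]='a': k: 1→0; π[18]=0 (border '')
j=19 s[j]='c': π[19]=1 (border 'c')
j=20 s[j]='c': π[20]=2 (border 'cc')
j=21 s[j]='c': π[21]=3 (border 'ccc')
j=22 s[j]='c': π[22]=4 (border 'cccc')
j=23 s[j]='a': π[23]=5 (border 'cccca')
j=24 s[j]='a': k: 5→0; π[24]=0 (border '')
j=25 s[j]='b': π[25]=0 (border '')
j=26 s[j]='a': π[26]=0 (border '')
j=27 s[j]='a': π[27]=0 (border '')
j=28 s[j]='a': π[28]=0 (border '')
j=29 s[j]='c': π[29]=1 (border 'c')

[0, 1, 2, 3, 0, 1, 0, 0, 0, 0, 1, 2, 0, 0, 1, 0, 0, 1, 0, 1, 2, 3, 4, 5, 0, 0, 0, 0, 0, 1]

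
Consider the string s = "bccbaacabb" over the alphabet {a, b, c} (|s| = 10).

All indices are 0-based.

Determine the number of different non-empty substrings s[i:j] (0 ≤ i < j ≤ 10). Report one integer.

48

rank→(start, suffix):
  0 → (4, 'aacabb')
  1 → (7, 'abb')
  2 → (5, 'acabb')
  3 → (9, 'b')
  4 → (3, 'baacabb')
  5 → (8, 'bb')
  6 → (0, 'bccbaacabb')
  7 → (6, 'cabb')
  8 → (2, 'cbaacabb')
  9 → (1, 'ccbaacabb')

SA = [4, 7, 5, 9, 3, 8, 0, 6, 2, 1]
rank  pair      lcp
   1  s[4:],s[7:]  1  'a'
   2  s[7:],s[5:]  1  'a'
   3  s[5:],s[9:]  0  ''
   4  s[9:],s[3:]  1  'b'
   5  s[3:],s[8:]  1  'b'
   6  s[8:],s[0:]  1  'b'
   7  s[0:],s[6:]  0  ''
   8  s[6:],s[2:]  1  'c'
   9  s[2:],s[1:]  1  'c'

n(n+1)/2 = 10·11/2 = 55
Σ LCP = 0 + 1 + 1 + 0 + 1 + 1 + 1 + 0 + 1 + 1 = 7
distinct = 55 − 7 = 48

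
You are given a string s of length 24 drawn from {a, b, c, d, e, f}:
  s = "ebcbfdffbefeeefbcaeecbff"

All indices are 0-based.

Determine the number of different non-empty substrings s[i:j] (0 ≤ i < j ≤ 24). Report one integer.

273

rank | idx | suffix
   0 |  17 | aeecbff
   1 |  15 | bcaeecbff
   2 |   1 | bcbfdffbefeeefbcaeecbff
   3 |   8 | befeeefbcaeecbff
   4 |   3 | bfdffbefeeefbcaeecbff
   5 |  21 | bff
   6 |  16 | caeecbff
   7 |   2 | cbfdffbefeeefbcaeecbff
   8 |  20 | cbff
   9 |   5 | dffbefeeefbcaeecbff
  10 |   0 | ebcbfdffbefeeefbcaeecbff
  11 |  19 | ecbff
  12 |  18 | eecbff
  13 |  11 | eeefbcaeecbff
  14 |  12 | eefbcaeecbff
  15 |  13 | efbcaeecbff
  16 |   9 | efeeefbcaeecbff
  17 |  23 | f
  18 |  14 | fbcaeecbff
  19 |   7 | fbefeeefbcaeecbff
  20 |   4 | fdffbefeeefbcaeecbff
  21 |  10 | feeefbcaeecbff
  22 |  22 | ff
  23 |   6 | ffbefeeefbcaeecbff

SA = [17, 15, 1, 8, 3, 21, 16, 2, 20, 5, 0, 19, 18, 11, 12, 13, 9, 23, 14, 7, 4, 10, 22, 6]
i: (SA[i-1],SA[i]) lcp shared
  1: (17,15) 0 ''
  2: (15,1) 2 'bc'
  3: (1,8) 1 'b'
  4: (8,3) 1 'b'
  5: (3,21) 2 'bf'
  6: (21,16) 0 ''
  7: (16,2) 1 'c'
  8: (2,20) 3 'cbf'
  9: (20,5) 0 ''
  10: (5,0) 0 ''
  11: (0,19) 1 'e'
  12: (19,18) 1 'e'
  13: (18,11) 2 'ee'
  14: (11,12) 2 'ee'
  15: (12,13) 1 'e'
  16: (13,9) 2 'ef'
  17: (9,23) 0 ''
  18: (23,14) 1 'f'
  19: (14,7) 2 'fb'
  20: (7,4) 1 'f'
  21: (4,10) 1 'f'
  22: (10,22) 1 'f'
  23: (22,6) 2 'ff'

n(n+1)/2 = 24·25/2 = 300
Σ LCP = 0 + 0 + 2 + 1 + 1 + 2 + 0 + 1 + 3 + 0 + 0 + 1 + 1 + 2 + 2 + 1 + 2 + 0 + 1 + 2 + 1 + 1 + 1 + 2 = 27
distinct = 300 − 27 = 273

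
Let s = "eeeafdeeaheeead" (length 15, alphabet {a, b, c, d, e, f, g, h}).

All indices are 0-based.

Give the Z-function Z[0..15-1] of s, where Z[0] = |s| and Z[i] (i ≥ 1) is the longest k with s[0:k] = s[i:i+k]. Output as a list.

[15, 2, 1, 0, 0, 0, 2, 1, 0, 0, 4, 2, 1, 0, 0]

Z[0]=15
i=1: i≥r, start 0; Z[1]=2 scan→box=[1,3)
i=2: min(r-i=1, Z[1]=2)=1; Z[2]=1
i=3: i≥r, start 0; Z[3]=0
i=4: i≥r, start 0; Z[4]=0
i=5: i≥r, start 0; Z[5]=0
i=6: i≥r, start 0; Z[6]=2 scan→box=[6,8)
i=7: min(r-i=1, Z[1]=2)=1; Z[7]=1
i=8: i≥r, start 0; Z[8]=0
i=9: i≥r, start 0; Z[9]=0
i=10: i≥r, start 0; Z[10]=4 scan→box=[10,14)
i=11: min(r-i=3, Z[1]=2)=2; Z[11]=2
i=12: min(r-i=2, Z[2]=1)=1; Z[12]=1
i=13: min(r-i=1, Z[3]=0)=0; Z[13]=0
i=14: i≥r, start 0; Z[14]=0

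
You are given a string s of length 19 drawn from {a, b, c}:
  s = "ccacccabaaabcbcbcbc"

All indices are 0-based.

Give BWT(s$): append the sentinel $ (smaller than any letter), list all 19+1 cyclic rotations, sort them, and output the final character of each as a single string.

cbacacacccabccbbbc$a

rank  rotation              last
    0  $ccacccabaaabcbcbcbc  c
    1  aaabcbcbcbc$ccacccab  b
    2  aabcbcbcbc$ccacccaba  a
    3  abaaabcbcbcbc$ccaccc  c
    4  abcbcbcbc$ccacccabaa  a
    5  acccabaaabcbcbcbc$cc  c
    6  baaabcbcbcbc$ccaccca  a
    7  bc$ccacccabaaabcbcbc  c
    8  bcbc$ccacccabaaabcbc  c
    9  bcbcbc$ccacccabaaabc  c
   10  bcbcbcbc$ccacccabaaa  a
   11  c$ccacccabaaabcbcbcb  b
   12  cabaaabcbcbcbc$ccacc  c
   13  cacccabaaabcbcbcbc$c  c
   14  cbc$ccacccabaaabcbcb  b
   15  cbcbc$ccacccabaaabcb  b
   16  cbcbcbc$ccacccabaaab  b
   17  ccabaaabcbcbcbc$ccac  c
   18  ccacccabaaabcbcbcbc$  $
   19  cccabaaabcbcbcbc$cca  a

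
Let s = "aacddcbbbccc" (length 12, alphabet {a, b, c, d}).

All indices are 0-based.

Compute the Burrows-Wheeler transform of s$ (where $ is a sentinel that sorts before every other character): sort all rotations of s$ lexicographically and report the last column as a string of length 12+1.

c$acbbcdcbadc

rank  rotation       last
    0  $aacddcbbbccc  c
    1  aacddcbbbccc$  $
    2  acddcbbbccc$a  a
    3  bbbccc$aacddc  c
    4  bbccc$aacddcb  b
    5  bccc$aacddcbb  b
    6  c$aacddcbbbcc  c
    7  cbbbccc$aacdd  d
    8  cc$aacddcbbbc  c
    9  ccc$aacddcbbb  b
   10  cddcbbbccc$aa  a
   11  dcbbbccc$aacd  d
   12  ddcbbbccc$aac  c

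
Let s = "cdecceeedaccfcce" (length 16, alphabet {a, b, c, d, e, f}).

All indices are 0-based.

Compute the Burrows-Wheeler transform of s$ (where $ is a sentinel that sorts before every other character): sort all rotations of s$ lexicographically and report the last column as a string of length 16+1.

edfea$ccceccdeecc

rank  rotation           last
    0  $cdecceeedaccfcce  e
    1  accfcce$cdecceeed  d
    2  cce$cdecceeedaccf  f
    3  cceeedaccfcce$cde  e
    4  ccfcce$cdecceeeda  a
    5  cdecceeedaccfcce$  $
    6  ce$cdecceeedaccfc  c
    7  ceeedaccfcce$cdec  c
    8  cfcce$cdecceeedac  c
    9  daccfcce$cdecceee  e
   10  decceeedaccfcce$c  c
   11  e$cdecceeedaccfcc  c
   12  ecceeedaccfcce$cd  d
   13  edaccfcce$cdeccee  e
   14  eedaccfcce$cdecce  e
   15  eeedaccfcce$cdecc  c
   16  fcce$cdecceeedacc  c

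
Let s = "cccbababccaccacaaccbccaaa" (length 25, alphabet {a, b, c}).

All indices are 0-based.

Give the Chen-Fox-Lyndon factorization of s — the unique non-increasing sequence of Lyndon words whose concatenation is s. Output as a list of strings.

["c", "c", "c", "b", "ababccaccac", "aaccbcc", "a", "a", "a"]

emit factor 1: 'c' (i=0, period=1)
emit factor 2: 'c' (i=1, period=1)
emit factor 3: 'c' (i=2, period=1)
emit factor 4: 'b' (i=3, period=1)
emit factor 5: 'ababccaccac' (i=4, period=11)
emit factor 6: 'aaccbcc' (i=15, period=7)
emit factor 7: 'a' (i=22, period=1)
emit factor 8: 'a' (i=23, period=1)
emit factor 9: 'a' (i=24, period=1)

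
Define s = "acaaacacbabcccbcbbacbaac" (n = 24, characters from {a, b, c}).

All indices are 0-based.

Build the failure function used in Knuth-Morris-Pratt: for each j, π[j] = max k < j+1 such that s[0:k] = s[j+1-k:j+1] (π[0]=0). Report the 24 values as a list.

[0, 0, 1, 1, 1, 2, 3, 2, 0, 1, 0, 0, 0, 0, 0, 0, 0, 0, 1, 2, 0, 1, 1, 2]

π[0] = 0
j=1 s[j]='c': π[1]=0 (border '')
j=2 s[j]='a': π[2]=1 (border 'a')
j=3 s[j]='a': k: 1→0; π[3]=1 (border 'a')
j=4 s[j]='a': k: 1→0; π[4]=1 (border 'a')
j=5 s[j]='c': π[5]=2 (border 'ac')
j=6 s[j]='a': π[6]=3 (border 'aca')
j=7 s[j]='c': k: 3→1; π[7]=2 (border 'ac')
j=8 s[j]='b': k: 2→0; π[8]=0 (border '')
j=9 s[j]='a': π[9]=1 (border 'a')
j=10 s[j]='b': k: 1→0; π[10]=0 (border '')
j=11 s[j]='c': π[11]=0 (border '')
j=12 s[j]='c': π[12]=0 (border '')
j=13 s[j]='c': π[13]=0 (border '')
j=14 s[j]='b': π[14]=0 (border '')
j=15 s[j]='c': π[15]=0 (border '')
j=16 s[j]='b': π[16]=0 (border '')
j=17 s[j]='b': π[17]=0 (border '')
j=18 s[j]='a': π[18]=1 (border 'a')
j=19 s[j]='c': π[19]=2 (border 'ac')
j=20 s[j]='b': k: 2→0; π[20]=0 (border '')
j=21 s[j]='a': π[21]=1 (border 'a')
j=22 s[j]='a': k: 1→0; π[22]=1 (border 'a')
j=23 s[j]='c': π[23]=2 (border 'ac')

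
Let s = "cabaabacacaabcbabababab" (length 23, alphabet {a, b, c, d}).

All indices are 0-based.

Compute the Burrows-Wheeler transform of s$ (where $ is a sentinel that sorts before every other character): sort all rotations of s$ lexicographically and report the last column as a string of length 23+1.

rank  rotation                  last
    0  $cabaabacacaabcbabababab  b
    1  aabacacaabcbabababab$cab  b
    2  aabcbabababab$cabaabacac  c
    3  ab$cabaabacacaabcbababab  b
    4  abaabacacaabcbabababab$c  c
    5  abab$cabaabacacaabcbabab  b
    6  ababab$cabaabacacaabcbab  b
    7  abababab$cabaabacacaabcb  b
    8  abacacaabcbabababab$caba  a
    9  abcbabababab$cabaabacaca  a
   10  acaabcbabababab$cabaabac  c
   11  acacaabcbabababab$cabaab  b
   12  b$cabaabacacaabcbabababa  a
   13  baabacacaabcbabababab$ca  a
   14  bab$cabaabacacaabcbababa  a
   15  babab$cabaabacacaabcbaba  a
   16  bababab$cabaabacacaabcba  a
   17  babababab$cabaabacacaabc  c
   18  bacacaabcbabababab$cabaa  a
   19  bcbabababab$cabaabacacaa  a
   20  caabcbabababab$cabaabaca  a
   21  cabaabacacaabcbabababab$  $
   22  cacaabcbabababab$cabaaba  a
   23  cbabababab$cabaabacacaab  b

bbcbcbbbaacbaaaaacaaa$ab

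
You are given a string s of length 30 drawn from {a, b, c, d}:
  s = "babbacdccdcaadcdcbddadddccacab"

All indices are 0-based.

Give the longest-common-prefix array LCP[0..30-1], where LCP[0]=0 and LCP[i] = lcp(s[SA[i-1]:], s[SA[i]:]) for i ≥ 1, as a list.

rank | idx | suffix
   0 |  11 | aadcdcbddadddccacab
   1 |  28 | ab
   2 |   1 | abbacdccdcaadcdcbddadddccacab
   3 |  26 | acab
   4 |   4 | acdccdcaadcdcbddadddccacab
   5 |  12 | adcdcbddadddccacab
   6 |  20 | adddccacab
   7 |  29 | b
   8 |   0 | babbacdccdcaadcdcbddadddccacab
   9 |   3 | bacdccdcaadcdcbddadddccacab
  10 |   2 | bbacdccdcaadcdcbddadddccacab
  11 |  17 | bddadddccacab
  12 |  10 | caadcdcbddadddccacab
  13 |  27 | cab
  14 |  25 | cacab
  15 |  16 | cbddadddccacab
  16 |  24 | ccacab
  17 |   7 | ccdcaadcdcbddadddccacab
  18 |   8 | cdcaadcdcbddadddccacab
  19 |  14 | cdcbddadddccacab
  20 |   5 | cdccdcaadcdcbddadddccacab
  21 |  19 | dadddccacab
  22 |   9 | dcaadcdcbddadddccacab
  23 |  15 | dcbddadddccacab
  24 |  23 | dccacab
  25 |   6 | dccdcaadcdcbddadddccacab
  26 |  13 | dcdcbddadddccacab
  27 |  18 | ddadddccacab
  28 |  22 | ddccacab
  29 |  21 | dddccacab

SA = [11, 28, 1, 26, 4, 12, 20, 29, 0, 3, 2, 17, 10, 27, 25, 16, 24, 7, 8, 14, 5, 19, 9, 15, 23, 6, 13, 18, 22, 21]
[i] adj suffixes → lcp
  [1] 11/28 → 1 ('a')
  [2] 28/1 → 2 ('ab')
  [3] 1/26 → 1 ('a')
  [4] 26/4 → 2 ('ac')
  [5] 4/12 → 1 ('a')
  [6] 12/20 → 2 ('ad')
  [7] 20/29 → 0 ('')
  [8] 29/0 → 1 ('b')
  [9] 0/3 → 2 ('ba')
  [10] 3/2 → 1 ('b')
  [11] 2/17 → 1 ('b')
  [12] 17/10 → 0 ('')
  [13] 10/27 → 2 ('ca')
  [14] 27/25 → 2 ('ca')
  [15] 25/16 → 1 ('c')
  [16] 16/24 → 1 ('c')
  [17] 24/7 → 2 ('cc')
  [18] 7/8 → 1 ('c')
  [19] 8/14 → 3 ('cdc')
  [20] 14/5 → 3 ('cdc')
  [21] 5/19 → 0 ('')
  [22] 19/9 → 1 ('d')
  [23] 9/15 → 2 ('dc')
  [24] 15/23 → 2 ('dc')
  [25] 23/6 → 3 ('dcc')
  [26] 6/13 → 2 ('dc')
  [27] 13/18 → 1 ('d')
  [28] 18/22 → 2 ('dd')
  [29] 22/21 → 2 ('dd')

[0, 1, 2, 1, 2, 1, 2, 0, 1, 2, 1, 1, 0, 2, 2, 1, 1, 2, 1, 3, 3, 0, 1, 2, 2, 3, 2, 1, 2, 2]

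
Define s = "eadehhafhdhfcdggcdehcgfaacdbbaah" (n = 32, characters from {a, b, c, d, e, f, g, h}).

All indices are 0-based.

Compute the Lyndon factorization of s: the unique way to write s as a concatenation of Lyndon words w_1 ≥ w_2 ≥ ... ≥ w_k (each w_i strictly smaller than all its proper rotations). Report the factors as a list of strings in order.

emit factor 1: 'e' (i=0, period=1)
emit factor 2: 'adehhafhdhfcdggcdehcgf' (i=1, period=22)
emit factor 3: 'aacdbbaah' (i=23, period=9)

["e", "adehhafhdhfcdggcdehcgf", "aacdbbaah"]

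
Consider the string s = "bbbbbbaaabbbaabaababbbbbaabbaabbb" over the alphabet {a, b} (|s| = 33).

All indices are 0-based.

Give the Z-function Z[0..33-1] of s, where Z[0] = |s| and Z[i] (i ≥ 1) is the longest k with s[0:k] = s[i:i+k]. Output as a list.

[33, 5, 4, 3, 2, 1, 0, 0, 0, 3, 2, 1, 0, 0, 1, 0, 0, 1, 0, 5, 4, 3, 2, 1, 0, 0, 2, 1, 0, 0, 3, 2, 1]

Z[0]=33
i=1: outside box; Z[1]=5 scan→box=[1,6)
i=2: min(r-i=4, Z[1]=5)=4; Z[2]=4
i=3: min(r-i=3, Z[2]=4)=3; Z[3]=3
i=4: min(r-i=2, Z[3]=3)=2; Z[4]=2
i=5: min(r-i=1, Z[4]=2)=1; Z[5]=1
i=6: outside box; Z[6]=0
i=7: outside box; Z[7]=0
i=8: outside box; Z[8]=0
i=9: outside box; Z[9]=3 scan→box=[9,12)
i=10: min(r-i=2, Z[1]=5)=2; Z[10]=2
i=11: min(r-i=1, Z[2]=4)=1; Z[11]=1
i=12: outside box; Z[12]=0
i=13: outside box; Z[13]=0
i=14: outside box; Z[14]=1 scan→box=[14,15)
i=15: outside box; Z[15]=0
i=16: outside box; Z[16]=0
i=17: outside box; Z[17]=1 scan→box=[17,18)
i=18: outside box; Z[18]=0
i=19: outside box; Z[19]=5 scan→box=[19,24)
i=20: min(r-i=4, Z[1]=5)=4; Z[20]=4
i=21: min(r-i=3, Z[2]=4)=3; Z[21]=3
i=22: min(r-i=2, Z[3]=3)=2; Z[22]=2
i=23: min(r-i=1, Z[4]=2)=1; Z[23]=1
i=24: outside box; Z[24]=0
i=25: outside box; Z[25]=0
i=26: outside box; Z[26]=2 scan→box=[26,28)
i=27: min(r-i=1, Z[1]=5)=1; Z[27]=1
i=28: outside box; Z[28]=0
i=29: outside box; Z[29]=0
i=30: outside box; Z[30]=3 scan→box=[30,33)
i=31: min(r-i=2, Z[1]=5)=2; Z[31]=2
i=32: min(r-i=1, Z[2]=4)=1; Z[32]=1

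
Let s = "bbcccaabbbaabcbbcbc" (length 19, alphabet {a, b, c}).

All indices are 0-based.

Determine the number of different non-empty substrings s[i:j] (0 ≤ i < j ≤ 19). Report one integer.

161

rank | idx | suffix
   0 |   5 | aabbbaabcbbcbc
   1 |  10 | aabcbbcbc
   2 |   6 | abbbaabcbbcbc
   3 |  11 | abcbbcbc
   4 |   9 | baabcbbcbc
   5 |   8 | bbaabcbbcbc
   6 |   7 | bbbaabcbbcbc
   7 |  14 | bbcbc
   8 |   0 | bbcccaabbbaabcbbcbc
   9 |  17 | bc
  10 |  12 | bcbbcbc
  11 |  15 | bcbc
  12 |   1 | bcccaabbbaabcbbcbc
  13 |  18 | c
  14 |   4 | caabbbaabcbbcbc
  15 |  13 | cbbcbc
  16 |  16 | cbc
  17 |   3 | ccaabbbaabcbbcbc
  18 |   2 | cccaabbbaabcbbcbc

SA = [5, 10, 6, 11, 9, 8, 7, 14, 0, 17, 12, 15, 1, 18, 4, 13, 16, 3, 2]
[i] adj suffixes → lcp
  [1] 5/10 → 3 ('aab')
  [2] 10/6 → 1 ('a')
  [3] 6/11 → 2 ('ab')
  [4] 11/9 → 0 ('')
  [5] 9/8 → 1 ('b')
  [6] 8/7 → 2 ('bb')
  [7] 7/14 → 2 ('bb')
  [8] 14/0 → 3 ('bbc')
  [9] 0/17 → 1 ('b')
  [10] 17/12 → 2 ('bc')
  [11] 12/15 → 3 ('bcb')
  [12] 15/1 → 2 ('bc')
  [13] 1/18 → 0 ('')
  [14] 18/4 → 1 ('c')
  [15] 4/13 → 1 ('c')
  [16] 13/16 → 2 ('cb')
  [17] 16/3 → 1 ('c')
  [18] 3/2 → 2 ('cc')

n(n+1)/2 = 19·20/2 = 190
Σ LCP = 0 + 3 + 1 + 2 + 0 + 1 + 2 + 2 + 3 + 1 + 2 + 3 + 2 + 0 + 1 + 1 + 2 + 1 + 2 = 29
distinct = 190 − 29 = 161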